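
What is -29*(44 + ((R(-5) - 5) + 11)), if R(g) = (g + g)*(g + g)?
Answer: -4350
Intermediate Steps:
R(g) = 4*g² (R(g) = (2*g)*(2*g) = 4*g²)
-29*(44 + ((R(-5) - 5) + 11)) = -29*(44 + ((4*(-5)² - 5) + 11)) = -29*(44 + ((4*25 - 5) + 11)) = -29*(44 + ((100 - 5) + 11)) = -29*(44 + (95 + 11)) = -29*(44 + 106) = -29*150 = -4350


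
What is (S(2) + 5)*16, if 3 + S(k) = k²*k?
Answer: 160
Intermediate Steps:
S(k) = -3 + k³ (S(k) = -3 + k²*k = -3 + k³)
(S(2) + 5)*16 = ((-3 + 2³) + 5)*16 = ((-3 + 8) + 5)*16 = (5 + 5)*16 = 10*16 = 160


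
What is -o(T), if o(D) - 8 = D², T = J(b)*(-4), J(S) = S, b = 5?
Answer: -408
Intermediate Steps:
T = -20 (T = 5*(-4) = -20)
o(D) = 8 + D²
-o(T) = -(8 + (-20)²) = -(8 + 400) = -1*408 = -408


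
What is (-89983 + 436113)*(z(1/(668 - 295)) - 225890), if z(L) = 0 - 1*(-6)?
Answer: -78185228920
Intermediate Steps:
z(L) = 6 (z(L) = 0 + 6 = 6)
(-89983 + 436113)*(z(1/(668 - 295)) - 225890) = (-89983 + 436113)*(6 - 225890) = 346130*(-225884) = -78185228920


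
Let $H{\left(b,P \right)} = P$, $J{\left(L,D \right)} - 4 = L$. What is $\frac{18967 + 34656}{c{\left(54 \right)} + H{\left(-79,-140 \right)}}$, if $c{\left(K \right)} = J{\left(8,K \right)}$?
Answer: $- \frac{53623}{128} \approx -418.93$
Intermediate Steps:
$J{\left(L,D \right)} = 4 + L$
$c{\left(K \right)} = 12$ ($c{\left(K \right)} = 4 + 8 = 12$)
$\frac{18967 + 34656}{c{\left(54 \right)} + H{\left(-79,-140 \right)}} = \frac{18967 + 34656}{12 - 140} = \frac{53623}{-128} = 53623 \left(- \frac{1}{128}\right) = - \frac{53623}{128}$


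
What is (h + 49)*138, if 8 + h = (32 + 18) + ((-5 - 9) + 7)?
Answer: 11592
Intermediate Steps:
h = 35 (h = -8 + ((32 + 18) + ((-5 - 9) + 7)) = -8 + (50 + (-14 + 7)) = -8 + (50 - 7) = -8 + 43 = 35)
(h + 49)*138 = (35 + 49)*138 = 84*138 = 11592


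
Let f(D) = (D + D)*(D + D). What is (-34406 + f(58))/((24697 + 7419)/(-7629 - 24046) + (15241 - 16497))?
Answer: 47399375/2843994 ≈ 16.666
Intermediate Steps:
f(D) = 4*D² (f(D) = (2*D)*(2*D) = 4*D²)
(-34406 + f(58))/((24697 + 7419)/(-7629 - 24046) + (15241 - 16497)) = (-34406 + 4*58²)/((24697 + 7419)/(-7629 - 24046) + (15241 - 16497)) = (-34406 + 4*3364)/(32116/(-31675) - 1256) = (-34406 + 13456)/(32116*(-1/31675) - 1256) = -20950/(-4588/4525 - 1256) = -20950/(-5687988/4525) = -20950*(-4525/5687988) = 47399375/2843994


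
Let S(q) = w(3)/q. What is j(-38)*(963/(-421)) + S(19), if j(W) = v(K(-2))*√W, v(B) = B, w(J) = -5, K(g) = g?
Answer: -5/19 + 1926*I*√38/421 ≈ -0.26316 + 28.201*I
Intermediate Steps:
j(W) = -2*√W
S(q) = -5/q
j(-38)*(963/(-421)) + S(19) = (-2*I*√38)*(963/(-421)) - 5/19 = (-2*I*√38)*(963*(-1/421)) - 5*1/19 = -2*I*√38*(-963/421) - 5/19 = 1926*I*√38/421 - 5/19 = -5/19 + 1926*I*√38/421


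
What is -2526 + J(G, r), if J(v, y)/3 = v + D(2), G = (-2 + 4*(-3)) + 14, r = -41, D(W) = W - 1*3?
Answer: -2529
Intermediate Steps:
D(W) = -3 + W (D(W) = W - 3 = -3 + W)
G = 0 (G = (-2 - 12) + 14 = -14 + 14 = 0)
J(v, y) = -3 + 3*v (J(v, y) = 3*(v + (-3 + 2)) = 3*(v - 1) = 3*(-1 + v) = -3 + 3*v)
-2526 + J(G, r) = -2526 + (-3 + 3*0) = -2526 + (-3 + 0) = -2526 - 3 = -2529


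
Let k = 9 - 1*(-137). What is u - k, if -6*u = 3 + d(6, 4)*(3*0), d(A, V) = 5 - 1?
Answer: -293/2 ≈ -146.50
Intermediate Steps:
d(A, V) = 4
k = 146 (k = 9 + 137 = 146)
u = -1/2 (u = -(3 + 4*(3*0))/6 = -(3 + 4*0)/6 = -(3 + 0)/6 = -1/6*3 = -1/2 ≈ -0.50000)
u - k = -1/2 - 1*146 = -1/2 - 146 = -293/2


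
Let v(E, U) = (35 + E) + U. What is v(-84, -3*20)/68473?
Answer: -109/68473 ≈ -0.0015919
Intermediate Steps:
v(E, U) = 35 + E + U
v(-84, -3*20)/68473 = (35 - 84 - 3*20)/68473 = (35 - 84 - 60)*(1/68473) = -109*1/68473 = -109/68473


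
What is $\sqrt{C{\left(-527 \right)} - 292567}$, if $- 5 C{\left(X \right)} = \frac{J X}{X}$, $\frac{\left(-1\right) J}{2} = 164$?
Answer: $\frac{i \sqrt{7312535}}{5} \approx 540.83 i$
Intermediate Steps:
$J = -328$ ($J = \left(-2\right) 164 = -328$)
$C{\left(X \right)} = \frac{328}{5}$ ($C{\left(X \right)} = - \frac{- 328 X \frac{1}{X}}{5} = \left(- \frac{1}{5}\right) \left(-328\right) = \frac{328}{5}$)
$\sqrt{C{\left(-527 \right)} - 292567} = \sqrt{\frac{328}{5} - 292567} = \sqrt{- \frac{1462507}{5}} = \frac{i \sqrt{7312535}}{5}$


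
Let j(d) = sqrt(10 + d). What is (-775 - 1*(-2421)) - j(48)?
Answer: 1646 - sqrt(58) ≈ 1638.4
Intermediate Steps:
(-775 - 1*(-2421)) - j(48) = (-775 - 1*(-2421)) - sqrt(10 + 48) = (-775 + 2421) - sqrt(58) = 1646 - sqrt(58)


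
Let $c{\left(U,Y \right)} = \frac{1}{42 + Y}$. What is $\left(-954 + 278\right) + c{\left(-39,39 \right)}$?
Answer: $- \frac{54755}{81} \approx -675.99$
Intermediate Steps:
$\left(-954 + 278\right) + c{\left(-39,39 \right)} = \left(-954 + 278\right) + \frac{1}{42 + 39} = -676 + \frac{1}{81} = - \frac{54755}{81}$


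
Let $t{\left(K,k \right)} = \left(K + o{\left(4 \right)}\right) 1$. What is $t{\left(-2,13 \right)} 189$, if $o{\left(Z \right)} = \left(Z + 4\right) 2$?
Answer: $2646$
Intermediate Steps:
$o{\left(Z \right)} = 8 + 2 Z$ ($o{\left(Z \right)} = \left(4 + Z\right) 2 = 8 + 2 Z$)
$t{\left(K,k \right)} = 16 + K$ ($t{\left(K,k \right)} = \left(K + \left(8 + 2 \cdot 4\right)\right) 1 = \left(K + \left(8 + 8\right)\right) 1 = \left(K + 16\right) 1 = \left(16 + K\right) 1 = 16 + K$)
$t{\left(-2,13 \right)} 189 = \left(16 - 2\right) 189 = 14 \cdot 189 = 2646$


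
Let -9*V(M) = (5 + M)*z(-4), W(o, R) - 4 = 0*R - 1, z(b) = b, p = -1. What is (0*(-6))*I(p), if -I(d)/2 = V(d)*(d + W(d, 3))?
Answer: 0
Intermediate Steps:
W(o, R) = 3 (W(o, R) = 4 + (0*R - 1) = 4 + (0 - 1) = 4 - 1 = 3)
V(M) = 20/9 + 4*M/9 (V(M) = -(5 + M)*(-4)/9 = -(-20 - 4*M)/9 = 20/9 + 4*M/9)
I(d) = -2*(3 + d)*(20/9 + 4*d/9) (I(d) = -2*(20/9 + 4*d/9)*(d + 3) = -2*(20/9 + 4*d/9)*(3 + d) = -2*(3 + d)*(20/9 + 4*d/9))
(0*(-6))*I(p) = (0*(-6))*(-8*(3 - 1)*(5 - 1)/9) = 0*(-8/9*2*4) = 0*(-64/9) = 0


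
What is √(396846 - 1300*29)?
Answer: √359146 ≈ 599.29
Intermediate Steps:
√(396846 - 1300*29) = √(396846 - 37700) = √359146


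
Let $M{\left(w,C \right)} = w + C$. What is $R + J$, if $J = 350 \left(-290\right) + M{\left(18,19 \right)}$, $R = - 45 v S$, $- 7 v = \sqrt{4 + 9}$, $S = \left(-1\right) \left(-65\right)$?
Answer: $-101463 + \frac{2925 \sqrt{13}}{7} \approx -99956.0$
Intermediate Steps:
$M{\left(w,C \right)} = C + w$
$S = 65$
$v = - \frac{\sqrt{13}}{7}$ ($v = - \frac{\sqrt{4 + 9}}{7} = - \frac{\sqrt{13}}{7} \approx -0.51508$)
$R = \frac{2925 \sqrt{13}}{7}$ ($R = - 45 \left(- \frac{\sqrt{13}}{7}\right) 65 = \frac{45 \sqrt{13}}{7} \cdot 65 = \frac{2925 \sqrt{13}}{7} \approx 1506.6$)
$J = -101463$ ($J = 350 \left(-290\right) + \left(19 + 18\right) = -101500 + 37 = -101463$)
$R + J = \frac{2925 \sqrt{13}}{7} - 101463 = -101463 + \frac{2925 \sqrt{13}}{7}$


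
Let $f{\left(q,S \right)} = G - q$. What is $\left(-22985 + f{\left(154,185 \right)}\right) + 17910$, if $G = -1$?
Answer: $-5230$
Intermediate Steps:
$f{\left(q,S \right)} = -1 - q$
$\left(-22985 + f{\left(154,185 \right)}\right) + 17910 = \left(-22985 - 155\right) + 17910 = -23140 + 17910 = -5230$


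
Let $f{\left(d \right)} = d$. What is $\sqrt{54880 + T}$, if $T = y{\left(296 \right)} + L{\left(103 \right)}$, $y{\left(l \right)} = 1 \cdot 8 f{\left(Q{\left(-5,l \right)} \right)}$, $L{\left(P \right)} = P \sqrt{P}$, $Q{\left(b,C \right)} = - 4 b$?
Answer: $\sqrt{55040 + 103 \sqrt{103}} \approx 236.82$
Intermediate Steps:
$L{\left(P \right)} = P^{\frac{3}{2}}$
$y{\left(l \right)} = 160$ ($y{\left(l \right)} = 1 \cdot 8 \left(\left(-4\right) \left(-5\right)\right) = 8 \cdot 20 = 160$)
$T = 160 + 103 \sqrt{103}$ ($T = 160 + 103^{\frac{3}{2}} = 160 + 103 \sqrt{103} \approx 1205.3$)
$\sqrt{54880 + T} = \sqrt{54880 + \left(160 + 103 \sqrt{103}\right)} = \sqrt{55040 + 103 \sqrt{103}}$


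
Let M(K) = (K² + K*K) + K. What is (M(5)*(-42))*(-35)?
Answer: 80850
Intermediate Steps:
M(K) = K + 2*K² (M(K) = (K² + K²) + K = 2*K² + K = K + 2*K²)
(M(5)*(-42))*(-35) = ((5*(1 + 2*5))*(-42))*(-35) = ((5*(1 + 10))*(-42))*(-35) = ((5*11)*(-42))*(-35) = (55*(-42))*(-35) = -2310*(-35) = 80850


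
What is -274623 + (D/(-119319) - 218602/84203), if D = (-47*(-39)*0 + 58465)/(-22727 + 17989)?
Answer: -568388657401605329/2069685657942 ≈ -2.7463e+5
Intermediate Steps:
D = -58465/4738 (D = (1833*0 + 58465)/(-4738) = (0 + 58465)*(-1/4738) = 58465*(-1/4738) = -58465/4738 ≈ -12.340)
-274623 + (D/(-119319) - 218602/84203) = -274623 + (-58465/4738/(-119319) - 218602/84203) = -274623 + (-58465/4738*(-1/119319) - 218602*1/84203) = -274623 + (58465/565333422 - 218602/84203) = -274623 - 5372960599463/2069685657942 = -568388657401605329/2069685657942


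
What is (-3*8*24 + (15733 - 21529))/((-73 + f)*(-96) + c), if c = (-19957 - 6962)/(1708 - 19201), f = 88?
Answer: 4128348/931963 ≈ 4.4297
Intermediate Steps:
c = 8973/5831 (c = -26919/(-17493) = -26919*(-1/17493) = 8973/5831 ≈ 1.5388)
(-3*8*24 + (15733 - 21529))/((-73 + f)*(-96) + c) = (-3*8*24 + (15733 - 21529))/((-73 + 88)*(-96) + 8973/5831) = (-24*24 - 5796)/(15*(-96) + 8973/5831) = (-576 - 5796)/(-1440 + 8973/5831) = -6372/(-8387667/5831) = -6372*(-5831/8387667) = 4128348/931963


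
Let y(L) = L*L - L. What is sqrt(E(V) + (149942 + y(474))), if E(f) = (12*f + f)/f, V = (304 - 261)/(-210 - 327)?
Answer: 3*sqrt(41573) ≈ 611.68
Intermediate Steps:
y(L) = L**2 - L
V = -43/537 (V = 43/(-537) = 43*(-1/537) = -43/537 ≈ -0.080074)
E(f) = 13 (E(f) = (13*f)/f = 13)
sqrt(E(V) + (149942 + y(474))) = sqrt(13 + (149942 + 474*(-1 + 474))) = sqrt(13 + (149942 + 474*473)) = sqrt(13 + (149942 + 224202)) = sqrt(13 + 374144) = sqrt(374157) = 3*sqrt(41573)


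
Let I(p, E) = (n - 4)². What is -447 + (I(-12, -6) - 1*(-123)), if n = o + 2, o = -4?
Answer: -288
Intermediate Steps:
n = -2 (n = -4 + 2 = -2)
I(p, E) = 36 (I(p, E) = (-2 - 4)² = (-6)² = 36)
-447 + (I(-12, -6) - 1*(-123)) = -447 + (36 - 1*(-123)) = -447 + (36 + 123) = -447 + 159 = -288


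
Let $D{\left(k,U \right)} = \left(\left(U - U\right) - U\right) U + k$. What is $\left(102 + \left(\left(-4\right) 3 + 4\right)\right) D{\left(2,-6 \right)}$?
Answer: $-3196$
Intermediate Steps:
$D{\left(k,U \right)} = k - U^{2}$ ($D{\left(k,U \right)} = \left(0 - U\right) U + k = - U U + k = - U^{2} + k = k - U^{2}$)
$\left(102 + \left(\left(-4\right) 3 + 4\right)\right) D{\left(2,-6 \right)} = \left(102 + \left(\left(-4\right) 3 + 4\right)\right) \left(2 - \left(-6\right)^{2}\right) = \left(102 + \left(-12 + 4\right)\right) \left(2 - 36\right) = \left(102 - 8\right) \left(2 - 36\right) = 94 \left(-34\right) = -3196$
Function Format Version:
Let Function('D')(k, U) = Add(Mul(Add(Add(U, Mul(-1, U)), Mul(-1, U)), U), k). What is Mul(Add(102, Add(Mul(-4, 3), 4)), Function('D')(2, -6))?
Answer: -3196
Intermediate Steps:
Function('D')(k, U) = Add(k, Mul(-1, Pow(U, 2))) (Function('D')(k, U) = Add(Mul(Add(0, Mul(-1, U)), U), k) = Add(Mul(Mul(-1, U), U), k) = Add(Mul(-1, Pow(U, 2)), k) = Add(k, Mul(-1, Pow(U, 2))))
Mul(Add(102, Add(Mul(-4, 3), 4)), Function('D')(2, -6)) = Mul(Add(102, Add(Mul(-4, 3), 4)), Add(2, Mul(-1, Pow(-6, 2)))) = Mul(Add(102, Add(-12, 4)), Add(2, Mul(-1, 36))) = Mul(Add(102, -8), Add(2, -36)) = Mul(94, -34) = -3196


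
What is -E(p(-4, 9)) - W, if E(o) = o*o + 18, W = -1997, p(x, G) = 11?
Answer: 1858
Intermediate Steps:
E(o) = 18 + o² (E(o) = o² + 18 = 18 + o²)
-E(p(-4, 9)) - W = -(18 + 11²) - 1*(-1997) = -(18 + 121) + 1997 = -1*139 + 1997 = -139 + 1997 = 1858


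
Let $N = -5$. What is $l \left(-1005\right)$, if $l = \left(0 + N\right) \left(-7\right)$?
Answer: $-35175$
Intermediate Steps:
$l = 35$ ($l = \left(0 - 5\right) \left(-7\right) = \left(-5\right) \left(-7\right) = 35$)
$l \left(-1005\right) = 35 \left(-1005\right) = -35175$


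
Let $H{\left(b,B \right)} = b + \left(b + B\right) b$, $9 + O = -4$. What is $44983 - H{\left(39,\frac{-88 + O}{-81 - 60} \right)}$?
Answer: $\frac{2039568}{47} \approx 43395.0$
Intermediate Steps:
$O = -13$ ($O = -9 - 4 = -13$)
$H{\left(b,B \right)} = b + b \left(B + b\right)$ ($H{\left(b,B \right)} = b + \left(B + b\right) b = b + b \left(B + b\right)$)
$44983 - H{\left(39,\frac{-88 + O}{-81 - 60} \right)} = 44983 - 39 \left(1 + \frac{-88 - 13}{-81 - 60} + 39\right) = 44983 - 39 \left(1 - \frac{101}{-141} + 39\right) = 44983 - 39 \left(1 - - \frac{101}{141} + 39\right) = 44983 - 39 \left(1 + \frac{101}{141} + 39\right) = 44983 - 39 \cdot \frac{5741}{141} = 44983 - \frac{74633}{47} = \frac{2039568}{47}$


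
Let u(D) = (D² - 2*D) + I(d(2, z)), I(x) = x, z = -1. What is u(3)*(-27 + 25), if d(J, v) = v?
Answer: -4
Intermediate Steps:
u(D) = -1 + D² - 2*D (u(D) = (D² - 2*D) - 1 = -1 + D² - 2*D)
u(3)*(-27 + 25) = (-1 + 3² - 2*3)*(-27 + 25) = (-1 + 9 - 6)*(-2) = 2*(-2) = -4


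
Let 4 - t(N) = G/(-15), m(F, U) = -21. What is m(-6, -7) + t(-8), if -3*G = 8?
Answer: -773/45 ≈ -17.178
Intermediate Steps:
G = -8/3 (G = -1/3*8 = -8/3 ≈ -2.6667)
t(N) = 172/45 (t(N) = 4 - (-8)/(3*(-15)) = 4 - (-8)*(-1)/(3*15) = 4 - 1*8/45 = 4 - 8/45 = 172/45)
m(-6, -7) + t(-8) = -21 + 172/45 = -773/45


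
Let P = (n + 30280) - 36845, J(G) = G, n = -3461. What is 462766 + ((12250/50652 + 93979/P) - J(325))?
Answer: 465952362131/1007613 ≈ 4.6243e+5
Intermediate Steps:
P = -10026 (P = (-3461 + 30280) - 36845 = 26819 - 36845 = -10026)
462766 + ((12250/50652 + 93979/P) - J(325)) = 462766 + ((12250/50652 + 93979/(-10026)) - 1*325) = 462766 + ((12250*(1/50652) + 93979*(-1/10026)) - 325) = 462766 + ((875/3618 - 93979/10026) - 325) = 462766 + (-9201202/1007613 - 325) = 462766 - 336675427/1007613 = 465952362131/1007613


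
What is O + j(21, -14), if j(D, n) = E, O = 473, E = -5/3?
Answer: 1414/3 ≈ 471.33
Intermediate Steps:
E = -5/3 (E = -5*⅓ = -5/3 ≈ -1.6667)
j(D, n) = -5/3
O + j(21, -14) = 473 - 5/3 = 1414/3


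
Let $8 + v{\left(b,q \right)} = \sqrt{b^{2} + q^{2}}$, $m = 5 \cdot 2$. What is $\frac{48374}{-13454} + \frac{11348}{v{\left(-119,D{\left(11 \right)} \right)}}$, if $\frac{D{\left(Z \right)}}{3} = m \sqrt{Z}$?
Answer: $\frac{30288529}{161427819} + \frac{11348 \sqrt{24061}}{23997} \approx 73.541$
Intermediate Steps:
$m = 10$
$D{\left(Z \right)} = 30 \sqrt{Z}$ ($D{\left(Z \right)} = 3 \cdot 10 \sqrt{Z} = 30 \sqrt{Z}$)
$v{\left(b,q \right)} = -8 + \sqrt{b^{2} + q^{2}}$
$\frac{48374}{-13454} + \frac{11348}{v{\left(-119,D{\left(11 \right)} \right)}} = \frac{48374}{-13454} + \frac{11348}{-8 + \sqrt{\left(-119\right)^{2} + \left(30 \sqrt{11}\right)^{2}}} = 48374 \left(- \frac{1}{13454}\right) + \frac{11348}{-8 + \sqrt{14161 + 9900}} = - \frac{24187}{6727} + \frac{11348}{-8 + \sqrt{24061}}$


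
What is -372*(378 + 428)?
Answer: -299832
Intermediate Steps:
-372*(378 + 428) = -372*806 = -299832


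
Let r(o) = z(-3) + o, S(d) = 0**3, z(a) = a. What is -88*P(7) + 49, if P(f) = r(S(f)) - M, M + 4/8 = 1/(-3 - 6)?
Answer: 2333/9 ≈ 259.22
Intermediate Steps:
S(d) = 0
r(o) = -3 + o
M = -11/18 (M = -1/2 + 1/(-3 - 6) = -1/2 + 1/(-9) = -1/2 - 1/9 = -11/18 ≈ -0.61111)
P(f) = -43/18 (P(f) = (-3 + 0) - 1*(-11/18) = -3 + 11/18 = -43/18)
-88*P(7) + 49 = -88*(-43/18) + 49 = 1892/9 + 49 = 2333/9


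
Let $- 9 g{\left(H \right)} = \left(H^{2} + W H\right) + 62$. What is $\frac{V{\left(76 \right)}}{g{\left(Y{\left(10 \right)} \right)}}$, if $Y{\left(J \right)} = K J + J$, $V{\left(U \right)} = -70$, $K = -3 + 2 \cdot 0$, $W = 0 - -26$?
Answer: $- \frac{315}{29} \approx -10.862$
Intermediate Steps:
$W = 26$ ($W = 0 + 26 = 26$)
$K = -3$ ($K = -3 + 0 = -3$)
$Y{\left(J \right)} = - 2 J$ ($Y{\left(J \right)} = - 3 J + J = - 2 J$)
$g{\left(H \right)} = - \frac{62}{9} - \frac{26 H}{9} - \frac{H^{2}}{9}$ ($g{\left(H \right)} = - \frac{\left(H^{2} + 26 H\right) + 62}{9} = - \frac{62 + H^{2} + 26 H}{9} = - \frac{62}{9} - \frac{26 H}{9} - \frac{H^{2}}{9}$)
$\frac{V{\left(76 \right)}}{g{\left(Y{\left(10 \right)} \right)}} = - \frac{70}{- \frac{62}{9} - \frac{26 \left(\left(-2\right) 10\right)}{9} - \frac{\left(\left(-2\right) 10\right)^{2}}{9}} = - \frac{70}{- \frac{62}{9} - - \frac{520}{9} - \frac{\left(-20\right)^{2}}{9}} = - \frac{70}{- \frac{62}{9} + \frac{520}{9} - \frac{400}{9}} = - \frac{70}{\frac{58}{9}} = \left(-70\right) \frac{9}{58} = - \frac{315}{29}$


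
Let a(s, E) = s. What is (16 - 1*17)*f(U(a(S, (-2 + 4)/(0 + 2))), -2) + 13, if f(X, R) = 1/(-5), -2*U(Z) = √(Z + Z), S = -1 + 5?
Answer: 66/5 ≈ 13.200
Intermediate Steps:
S = 4
U(Z) = -√2*√Z/2 (U(Z) = -√(Z + Z)/2 = -√2*√Z/2)
f(X, R) = -⅕
(16 - 1*17)*f(U(a(S, (-2 + 4)/(0 + 2))), -2) + 13 = (16 - 1*17)*(-⅕) + 13 = (16 - 17)*(-⅕) + 13 = -1*(-⅕) + 13 = ⅕ + 13 = 66/5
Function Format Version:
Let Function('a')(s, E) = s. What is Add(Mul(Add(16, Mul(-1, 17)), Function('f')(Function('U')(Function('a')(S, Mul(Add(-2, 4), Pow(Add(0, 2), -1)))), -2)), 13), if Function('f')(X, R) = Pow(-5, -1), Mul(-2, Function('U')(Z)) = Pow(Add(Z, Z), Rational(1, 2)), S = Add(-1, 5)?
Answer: Rational(66, 5) ≈ 13.200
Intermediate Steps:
S = 4
Function('U')(Z) = Mul(Rational(-1, 2), Pow(2, Rational(1, 2)), Pow(Z, Rational(1, 2))) (Function('U')(Z) = Mul(Rational(-1, 2), Pow(Add(Z, Z), Rational(1, 2))) = Mul(Rational(-1, 2), Pow(Mul(2, Z), Rational(1, 2))) = Mul(Rational(-1, 2), Mul(Pow(2, Rational(1, 2)), Pow(Z, Rational(1, 2)))) = Mul(Rational(-1, 2), Pow(2, Rational(1, 2)), Pow(Z, Rational(1, 2))))
Function('f')(X, R) = Rational(-1, 5)
Add(Mul(Add(16, Mul(-1, 17)), Function('f')(Function('U')(Function('a')(S, Mul(Add(-2, 4), Pow(Add(0, 2), -1)))), -2)), 13) = Add(Mul(Add(16, Mul(-1, 17)), Rational(-1, 5)), 13) = Add(Mul(Add(16, -17), Rational(-1, 5)), 13) = Add(Mul(-1, Rational(-1, 5)), 13) = Add(Rational(1, 5), 13) = Rational(66, 5)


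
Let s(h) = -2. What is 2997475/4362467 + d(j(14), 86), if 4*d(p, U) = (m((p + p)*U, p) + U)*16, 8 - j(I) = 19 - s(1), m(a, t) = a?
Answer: -37514218725/4362467 ≈ -8599.3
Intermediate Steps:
j(I) = -13 (j(I) = 8 - (19 - 1*(-2)) = 8 - (19 + 2) = 8 - 1*21 = 8 - 21 = -13)
d(p, U) = 4*U + 8*U*p (d(p, U) = (((p + p)*U + U)*16)/4 = (((2*p)*U + U)*16)/4 = ((2*U*p + U)*16)/4 = ((U + 2*U*p)*16)/4 = (16*U + 32*U*p)/4 = 4*U + 8*U*p)
2997475/4362467 + d(j(14), 86) = 2997475/4362467 + 4*86*(1 + 2*(-13)) = 2997475*(1/4362467) + 4*86*(1 - 26) = 2997475/4362467 + 4*86*(-25) = 2997475/4362467 - 8600 = -37514218725/4362467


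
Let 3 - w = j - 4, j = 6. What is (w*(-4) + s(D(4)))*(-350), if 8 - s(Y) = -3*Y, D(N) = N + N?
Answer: -9800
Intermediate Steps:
D(N) = 2*N
s(Y) = 8 + 3*Y (s(Y) = 8 - (-3)*Y = 8 + 3*Y)
w = 1 (w = 3 - (6 - 4) = 3 - 1*2 = 3 - 2 = 1)
(w*(-4) + s(D(4)))*(-350) = (1*(-4) + (8 + 3*(2*4)))*(-350) = (-4 + (8 + 3*8))*(-350) = (-4 + (8 + 24))*(-350) = (-4 + 32)*(-350) = 28*(-350) = -9800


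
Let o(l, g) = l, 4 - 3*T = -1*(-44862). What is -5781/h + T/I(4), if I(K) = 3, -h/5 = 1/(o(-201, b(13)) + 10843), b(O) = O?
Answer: 553468328/45 ≈ 1.2299e+7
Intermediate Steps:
T = -44858/3 (T = 4/3 - (-1)*(-44862)/3 = 4/3 - ⅓*44862 = 4/3 - 14954 = -44858/3 ≈ -14953.)
h = -5/10642 (h = -5/(-201 + 10843) = -5/10642 ≈ -0.00046984)
-5781/h + T/I(4) = -5781/(-5/10642) - 44858/3/3 = -5781*(-10642/5) - 44858/3*⅓ = 61521402/5 - 44858/9 = 553468328/45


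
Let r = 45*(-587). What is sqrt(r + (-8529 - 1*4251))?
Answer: 3*I*sqrt(4355) ≈ 197.98*I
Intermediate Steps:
r = -26415
sqrt(r + (-8529 - 1*4251)) = sqrt(-26415 + (-8529 - 1*4251)) = sqrt(-26415 + (-8529 - 4251)) = sqrt(-26415 - 12780) = sqrt(-39195) = 3*I*sqrt(4355)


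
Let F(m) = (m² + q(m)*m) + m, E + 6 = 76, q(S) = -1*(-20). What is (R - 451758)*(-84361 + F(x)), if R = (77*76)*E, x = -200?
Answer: 2045292198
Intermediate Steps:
q(S) = 20
E = 70 (E = -6 + 76 = 70)
R = 409640 (R = (77*76)*70 = 5852*70 = 409640)
F(m) = m² + 21*m (F(m) = (m² + 20*m) + m = m² + 21*m)
(R - 451758)*(-84361 + F(x)) = (409640 - 451758)*(-84361 - 200*(21 - 200)) = -42118*(-84361 - 200*(-179)) = -42118*(-84361 + 35800) = -42118*(-48561) = 2045292198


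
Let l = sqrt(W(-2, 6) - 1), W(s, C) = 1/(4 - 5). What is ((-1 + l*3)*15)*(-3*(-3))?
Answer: -135 + 405*I*sqrt(2) ≈ -135.0 + 572.76*I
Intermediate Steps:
W(s, C) = -1 (W(s, C) = 1/(-1) = -1)
l = I*sqrt(2) (l = sqrt(-1 - 1) = sqrt(-2) = I*sqrt(2) ≈ 1.4142*I)
((-1 + l*3)*15)*(-3*(-3)) = ((-1 + (I*sqrt(2))*3)*15)*(-3*(-3)) = ((-1 + 3*I*sqrt(2))*15)*9 = (-15 + 45*I*sqrt(2))*9 = -135 + 405*I*sqrt(2)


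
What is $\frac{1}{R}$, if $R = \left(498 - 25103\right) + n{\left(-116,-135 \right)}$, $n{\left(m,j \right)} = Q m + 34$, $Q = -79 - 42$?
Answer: $- \frac{1}{10535} \approx -9.4922 \cdot 10^{-5}$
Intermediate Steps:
$Q = -121$
$n{\left(m,j \right)} = 34 - 121 m$ ($n{\left(m,j \right)} = - 121 m + 34 = 34 - 121 m$)
$R = -10535$ ($R = \left(498 - 25103\right) + \left(34 - -14036\right) = -24605 + \left(34 + 14036\right) = -24605 + 14070 = -10535$)
$\frac{1}{R} = \frac{1}{-10535} = - \frac{1}{10535}$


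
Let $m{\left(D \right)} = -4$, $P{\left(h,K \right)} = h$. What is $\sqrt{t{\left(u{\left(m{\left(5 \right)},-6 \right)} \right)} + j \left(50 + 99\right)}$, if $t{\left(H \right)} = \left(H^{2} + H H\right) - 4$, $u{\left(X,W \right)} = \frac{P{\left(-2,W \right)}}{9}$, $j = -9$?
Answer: $\frac{i \sqrt{108937}}{9} \approx 36.673 i$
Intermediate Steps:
$u{\left(X,W \right)} = - \frac{2}{9}$
$t{\left(H \right)} = -4 + 2 H^{2}$ ($t{\left(H \right)} = \left(H^{2} + H^{2}\right) - 4 = 2 H^{2} - 4 = -4 + 2 H^{2}$)
$\sqrt{t{\left(u{\left(m{\left(5 \right)},-6 \right)} \right)} + j \left(50 + 99\right)} = \sqrt{\left(-4 + 2 \left(- \frac{2}{9}\right)^{2}\right) - 9 \left(50 + 99\right)} = \sqrt{\left(-4 + 2 \cdot \frac{4}{81}\right) - 1341} = \sqrt{\left(-4 + \frac{8}{81}\right) - 1341} = \sqrt{- \frac{316}{81} - 1341} = \sqrt{- \frac{108937}{81}} = \frac{i \sqrt{108937}}{9}$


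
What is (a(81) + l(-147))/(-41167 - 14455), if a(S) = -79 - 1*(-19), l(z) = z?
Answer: 207/55622 ≈ 0.0037216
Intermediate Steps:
a(S) = -60 (a(S) = -79 + 19 = -60)
(a(81) + l(-147))/(-41167 - 14455) = (-60 - 147)/(-41167 - 14455) = -207/(-55622) = -207*(-1/55622) = 207/55622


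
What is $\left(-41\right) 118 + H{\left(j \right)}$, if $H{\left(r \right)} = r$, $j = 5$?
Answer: $-4833$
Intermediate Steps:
$\left(-41\right) 118 + H{\left(j \right)} = \left(-41\right) 118 + 5 = -4838 + 5 = -4833$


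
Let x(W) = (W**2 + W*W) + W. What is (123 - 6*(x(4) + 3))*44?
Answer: -4884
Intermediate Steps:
x(W) = W + 2*W**2 (x(W) = (W**2 + W**2) + W = 2*W**2 + W = W + 2*W**2)
(123 - 6*(x(4) + 3))*44 = (123 - 6*(4*(1 + 2*4) + 3))*44 = (123 - 6*(4*(1 + 8) + 3))*44 = (123 - 6*(4*9 + 3))*44 = (123 - 6*(36 + 3))*44 = (123 - 6*39)*44 = (123 - 234)*44 = -111*44 = -4884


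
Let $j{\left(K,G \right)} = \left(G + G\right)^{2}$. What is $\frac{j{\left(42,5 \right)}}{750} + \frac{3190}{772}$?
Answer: $\frac{24697}{5790} \approx 4.2655$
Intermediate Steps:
$j{\left(K,G \right)} = 4 G^{2}$ ($j{\left(K,G \right)} = \left(2 G\right)^{2} = 4 G^{2}$)
$\frac{j{\left(42,5 \right)}}{750} + \frac{3190}{772} = \frac{4 \cdot 5^{2}}{750} + \frac{3190}{772} = 4 \cdot 25 \cdot \frac{1}{750} + 3190 \cdot \frac{1}{772} = 100 \cdot \frac{1}{750} + \frac{1595}{386} = \frac{2}{15} + \frac{1595}{386} = \frac{24697}{5790}$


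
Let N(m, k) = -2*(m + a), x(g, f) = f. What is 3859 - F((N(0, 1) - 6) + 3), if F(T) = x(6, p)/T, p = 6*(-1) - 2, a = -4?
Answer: 19303/5 ≈ 3860.6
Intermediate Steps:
p = -8 (p = -6 - 2 = -8)
N(m, k) = 8 - 2*m (N(m, k) = -2*(m - 4) = -2*(-4 + m) = 8 - 2*m)
F(T) = -8/T
3859 - F((N(0, 1) - 6) + 3) = 3859 - (-8)/(((8 - 2*0) - 6) + 3) = 3859 - (-8)/(((8 + 0) - 6) + 3) = 3859 - (-8)/((8 - 6) + 3) = 3859 - (-8)/(2 + 3) = 3859 - (-8)/5 = 3859 - 1*(-8/5) = 3859 + 8/5 = 19303/5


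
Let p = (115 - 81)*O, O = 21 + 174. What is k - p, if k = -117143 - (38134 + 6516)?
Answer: -168423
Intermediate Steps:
O = 195
p = 6630 (p = (115 - 81)*195 = 34*195 = 6630)
k = -161793 (k = -117143 - 1*44650 = -117143 - 44650 = -161793)
k - p = -161793 - 1*6630 = -161793 - 6630 = -168423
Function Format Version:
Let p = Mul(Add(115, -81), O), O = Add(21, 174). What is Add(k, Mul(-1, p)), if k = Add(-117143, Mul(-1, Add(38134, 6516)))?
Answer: -168423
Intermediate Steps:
O = 195
p = 6630 (p = Mul(Add(115, -81), 195) = Mul(34, 195) = 6630)
k = -161793 (k = Add(-117143, Mul(-1, 44650)) = Add(-117143, -44650) = -161793)
Add(k, Mul(-1, p)) = Add(-161793, Mul(-1, 6630)) = Add(-161793, -6630) = -168423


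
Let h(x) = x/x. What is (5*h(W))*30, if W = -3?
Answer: 150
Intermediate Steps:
h(x) = 1
(5*h(W))*30 = (5*1)*30 = 5*30 = 150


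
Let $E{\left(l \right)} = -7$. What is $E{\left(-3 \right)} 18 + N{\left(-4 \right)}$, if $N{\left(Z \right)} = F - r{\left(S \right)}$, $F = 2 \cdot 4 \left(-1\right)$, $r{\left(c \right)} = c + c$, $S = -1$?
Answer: $-132$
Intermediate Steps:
$r{\left(c \right)} = 2 c$
$F = -8$ ($F = 8 \left(-1\right) = -8$)
$N{\left(Z \right)} = -6$ ($N{\left(Z \right)} = -8 - 2 \left(-1\right) = -8 - -2 = -8 + 2 = -6$)
$E{\left(-3 \right)} 18 + N{\left(-4 \right)} = \left(-7\right) 18 - 6 = -126 - 6 = -132$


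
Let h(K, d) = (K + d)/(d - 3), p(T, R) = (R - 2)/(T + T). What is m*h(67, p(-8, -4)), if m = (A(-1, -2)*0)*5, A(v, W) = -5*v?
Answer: 0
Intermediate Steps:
p(T, R) = (-2 + R)/(2*T) (p(T, R) = (-2 + R)/((2*T)) = (-2 + R)*(1/(2*T)) = (-2 + R)/(2*T))
h(K, d) = (K + d)/(-3 + d)
m = 0 (m = (-5*(-1)*0)*5 = (5*0)*5 = 0*5 = 0)
m*h(67, p(-8, -4)) = 0*((67 + (½)*(-2 - 4)/(-8))/(-3 + (½)*(-2 - 4)/(-8))) = 0*((67 + (½)*(-⅛)*(-6))/(-3 + (½)*(-⅛)*(-6))) = 0*((67 + 3/8)/(-3 + 3/8)) = 0*((539/8)/(-21/8)) = 0*(-8/21*539/8) = 0*(-77/3) = 0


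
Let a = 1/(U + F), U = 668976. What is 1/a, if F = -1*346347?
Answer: 322629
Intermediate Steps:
F = -346347
a = 1/322629 (a = 1/(668976 - 346347) = 1/322629 ≈ 3.0995e-6)
1/a = 1/(1/322629) = 322629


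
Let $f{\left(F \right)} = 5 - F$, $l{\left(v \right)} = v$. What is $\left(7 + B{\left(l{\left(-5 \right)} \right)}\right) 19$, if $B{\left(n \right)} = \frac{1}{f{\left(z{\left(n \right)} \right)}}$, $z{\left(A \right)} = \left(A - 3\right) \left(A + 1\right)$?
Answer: $\frac{3572}{27} \approx 132.3$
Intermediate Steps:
$z{\left(A \right)} = \left(1 + A\right) \left(-3 + A\right)$ ($z{\left(A \right)} = \left(-3 + A\right) \left(1 + A\right) = \left(1 + A\right) \left(-3 + A\right)$)
$B{\left(n \right)} = \frac{1}{8 - n^{2} + 2 n}$ ($B{\left(n \right)} = \frac{1}{5 - \left(-3 + n^{2} - 2 n\right)} = \frac{1}{5 + \left(3 - n^{2} + 2 n\right)} = \frac{1}{8 - n^{2} + 2 n}$)
$\left(7 + B{\left(l{\left(-5 \right)} \right)}\right) 19 = \left(7 + \frac{1}{8 - \left(-5\right)^{2} + 2 \left(-5\right)}\right) 19 = \left(7 + \frac{1}{8 - 25 - 10}\right) 19 = \left(7 + \frac{1}{-27}\right) 19 = \left(7 - \frac{1}{27}\right) 19 = \frac{188}{27} \cdot 19 = \frac{3572}{27}$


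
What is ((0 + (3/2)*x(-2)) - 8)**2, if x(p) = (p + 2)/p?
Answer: 64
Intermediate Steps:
x(p) = (2 + p)/p
((0 + (3/2)*x(-2)) - 8)**2 = ((0 + (3/2)*((2 - 2)/(-2))) - 8)**2 = ((0 + (3*(1/2))*(-1/2*0)) - 8)**2 = ((0 + (3/2)*0) - 8)**2 = ((0 + 0) - 8)**2 = (0 - 8)**2 = (-8)**2 = 64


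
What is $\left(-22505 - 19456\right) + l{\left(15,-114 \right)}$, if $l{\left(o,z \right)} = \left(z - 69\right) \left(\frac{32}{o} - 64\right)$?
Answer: $- \frac{153197}{5} \approx -30639.0$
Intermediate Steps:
$l{\left(o,z \right)} = \left(-69 + z\right) \left(-64 + \frac{32}{o}\right)$
$\left(-22505 - 19456\right) + l{\left(15,-114 \right)} = \left(-22505 - 19456\right) + \frac{32 \left(-69 - 114 - 30 \left(-69 - 114\right)\right)}{15} = -41961 + 32 \cdot \frac{1}{15} \left(-69 - 114 - 30 \left(-183\right)\right) = -41961 + 32 \cdot \frac{1}{15} \left(-69 - 114 + 5490\right) = -41961 + 32 \cdot \frac{1}{15} \cdot 5307 = -41961 + \frac{56608}{5} = - \frac{153197}{5}$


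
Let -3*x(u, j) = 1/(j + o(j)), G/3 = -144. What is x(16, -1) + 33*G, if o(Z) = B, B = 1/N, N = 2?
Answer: -42766/3 ≈ -14255.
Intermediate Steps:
G = -432 (G = 3*(-144) = -432)
B = 1/2 ≈ 0.50000
o(Z) = 1/2
x(u, j) = -1/(3*(1/2 + j)) (x(u, j) = -1/(3*(j + 1/2)) = -1/(3*(1/2 + j)))
x(16, -1) + 33*G = -2/(3 + 6*(-1)) + 33*(-432) = -2/(3 - 6) - 14256 = -2/(-3) - 14256 = -2*(-1/3) - 14256 = 2/3 - 14256 = -42766/3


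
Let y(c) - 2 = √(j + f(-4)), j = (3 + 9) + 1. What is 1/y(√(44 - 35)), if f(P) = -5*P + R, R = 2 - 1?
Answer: -1/15 + √34/30 ≈ 0.12770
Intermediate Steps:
R = 1
f(P) = 1 - 5*P (f(P) = -5*P + 1 = 1 - 5*P)
j = 13 (j = 12 + 1 = 13)
y(c) = 2 + √34 (y(c) = 2 + √(13 + (1 - 5*(-4))) = 2 + √(13 + (1 + 20)) = 2 + √(13 + 21) = 2 + √34)
1/y(√(44 - 35)) = 1/(2 + √34)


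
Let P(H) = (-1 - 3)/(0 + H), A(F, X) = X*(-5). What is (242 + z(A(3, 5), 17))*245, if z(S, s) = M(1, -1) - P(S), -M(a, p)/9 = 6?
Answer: 230104/5 ≈ 46021.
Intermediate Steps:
M(a, p) = -54 (M(a, p) = -9*6 = -54)
A(F, X) = -5*X
P(H) = -4/H
z(S, s) = -54 + 4/S (z(S, s) = -54 - (-4)/S = -54 + 4/S)
(242 + z(A(3, 5), 17))*245 = (242 + (-54 + 4/((-5*5))))*245 = (242 + (-54 + 4/(-25)))*245 = (242 + (-54 + 4*(-1/25)))*245 = (242 + (-54 - 4/25))*245 = (242 - 1354/25)*245 = (4696/25)*245 = 230104/5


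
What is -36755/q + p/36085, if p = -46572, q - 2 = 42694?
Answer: -3314742287/1540685160 ≈ -2.1515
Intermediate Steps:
q = 42696 (q = 2 + 42694 = 42696)
-36755/q + p/36085 = -36755/42696 - 46572/36085 = -3314742287/1540685160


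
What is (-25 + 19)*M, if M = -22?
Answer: 132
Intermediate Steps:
(-25 + 19)*M = (-25 + 19)*(-22) = -6*(-22) = 132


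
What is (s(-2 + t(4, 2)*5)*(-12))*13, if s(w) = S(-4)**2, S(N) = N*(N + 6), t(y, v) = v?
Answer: -9984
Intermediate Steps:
S(N) = N*(6 + N)
s(w) = 64 (s(w) = (-4*(6 - 4))**2 = (-4*2)**2 = (-8)**2 = 64)
(s(-2 + t(4, 2)*5)*(-12))*13 = (64*(-12))*13 = -768*13 = -9984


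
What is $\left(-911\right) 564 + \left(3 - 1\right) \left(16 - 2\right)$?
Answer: $-513776$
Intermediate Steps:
$\left(-911\right) 564 + \left(3 - 1\right) \left(16 - 2\right) = -513804 + \left(3 - 1\right) 14 = -513804 + 2 \cdot 14 = -513804 + 28 = -513776$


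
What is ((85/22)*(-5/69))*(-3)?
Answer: 425/506 ≈ 0.83992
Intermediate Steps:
((85/22)*(-5/69))*(-3) = -425/1518*(-3) = 425/506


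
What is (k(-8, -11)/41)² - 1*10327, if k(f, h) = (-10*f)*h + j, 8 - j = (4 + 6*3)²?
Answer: -15520951/1681 ≈ -9233.2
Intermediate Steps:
j = -476 (j = 8 - (4 + 6*3)² = 8 - (4 + 18)² = 8 - 1*22² = 8 - 1*484 = 8 - 484 = -476)
k(f, h) = -476 - 10*f*h (k(f, h) = (-10*f)*h - 476 = -10*f*h - 476 = -476 - 10*f*h)
(k(-8, -11)/41)² - 1*10327 = ((-476 - 10*(-8)*(-11))/41)² - 1*10327 = ((-476 - 880)*(1/41))² - 10327 = (-1356*1/41)² - 10327 = (-1356/41)² - 10327 = 1838736/1681 - 10327 = -15520951/1681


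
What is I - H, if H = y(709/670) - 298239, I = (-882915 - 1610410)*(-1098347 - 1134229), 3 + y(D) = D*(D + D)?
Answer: 1249409421204554219/224450 ≈ 5.5665e+12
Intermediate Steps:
y(D) = -3 + 2*D² (y(D) = -3 + D*(D + D) = -3 + D*(2*D) = -3 + 2*D²)
I = 5566537555200 (I = -2493325*(-2232576) = 5566537555200)
H = -66939914219/224450 (H = (-3 + 2*(709/670)²) - 298239 = (-3 + 2*(502681/448900)) - 298239 = (-3 + 502681/224450) - 298239 = -170669/224450 - 298239 = -66939914219/224450 ≈ -2.9824e+5)
I - H = 5566537555200 - 1*(-66939914219/224450) = 5566537555200 + 66939914219/224450 = 1249409421204554219/224450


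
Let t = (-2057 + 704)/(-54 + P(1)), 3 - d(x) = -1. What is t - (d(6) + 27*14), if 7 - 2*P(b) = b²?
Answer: -6043/17 ≈ -355.47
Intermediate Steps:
P(b) = 7/2 - b²/2
d(x) = 4 (d(x) = 3 - 1*(-1) = 3 + 1 = 4)
t = 451/17 (t = (-2057 + 704)/(-54 + (7/2 - ½*1²)) = -1353/(-54 + (7/2 - ½*1)) = -1353/(-54 + (7/2 - ½)) = -1353/(-54 + 3) = -1353/(-51) = -1353*(-1/51) = 451/17 ≈ 26.529)
t - (d(6) + 27*14) = 451/17 - (4 + 27*14) = 451/17 - (4 + 378) = 451/17 - 1*382 = 451/17 - 382 = -6043/17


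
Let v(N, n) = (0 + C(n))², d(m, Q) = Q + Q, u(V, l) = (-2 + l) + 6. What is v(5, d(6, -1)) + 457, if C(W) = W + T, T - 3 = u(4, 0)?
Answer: 482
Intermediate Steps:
u(V, l) = 4 + l
T = 7 (T = 3 + (4 + 0) = 3 + 4 = 7)
d(m, Q) = 2*Q
C(W) = 7 + W (C(W) = W + 7 = 7 + W)
v(N, n) = (7 + n)² (v(N, n) = (0 + (7 + n))² = (7 + n)²)
v(5, d(6, -1)) + 457 = (7 + 2*(-1))² + 457 = (7 - 2)² + 457 = 5² + 457 = 25 + 457 = 482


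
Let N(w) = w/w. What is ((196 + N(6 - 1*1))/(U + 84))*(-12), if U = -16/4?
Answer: -591/20 ≈ -29.550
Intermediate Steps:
N(w) = 1
U = -4 (U = (¼)*(-16) = -4)
((196 + N(6 - 1*1))/(U + 84))*(-12) = ((196 + 1)/(-4 + 84))*(-12) = (197/80)*(-12) = -591/20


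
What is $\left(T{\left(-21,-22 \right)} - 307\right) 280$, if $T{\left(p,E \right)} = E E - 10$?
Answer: $46760$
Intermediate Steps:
$T{\left(p,E \right)} = -10 + E^{2}$ ($T{\left(p,E \right)} = E^{2} - 10 = -10 + E^{2}$)
$\left(T{\left(-21,-22 \right)} - 307\right) 280 = \left(\left(-10 + \left(-22\right)^{2}\right) - 307\right) 280 = \left(\left(-10 + 484\right) - 307\right) 280 = \left(474 - 307\right) 280 = 167 \cdot 280 = 46760$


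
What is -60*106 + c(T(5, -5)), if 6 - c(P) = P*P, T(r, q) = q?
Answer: -6379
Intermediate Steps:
c(P) = 6 - P² (c(P) = 6 - P*P = 6 - P²)
-60*106 + c(T(5, -5)) = -60*106 + (6 - 1*(-5)²) = -6360 + (6 - 1*25) = -6360 + (6 - 25) = -6360 - 19 = -6379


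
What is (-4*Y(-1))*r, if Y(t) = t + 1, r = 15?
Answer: 0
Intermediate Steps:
Y(t) = 1 + t
(-4*Y(-1))*r = -4*(1 - 1)*15 = -4*0*15 = 0*15 = 0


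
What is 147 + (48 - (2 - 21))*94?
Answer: 6445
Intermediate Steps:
147 + (48 - (2 - 21))*94 = 147 + (48 - 1*(-19))*94 = 147 + (48 + 19)*94 = 147 + 67*94 = 147 + 6298 = 6445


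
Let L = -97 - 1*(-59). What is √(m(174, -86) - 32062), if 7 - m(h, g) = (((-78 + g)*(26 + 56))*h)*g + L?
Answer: I*√201267889 ≈ 14187.0*I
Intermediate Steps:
L = -38 (L = -97 + 59 = -38)
m(h, g) = 45 - g*h*(-6396 + 82*g) (m(h, g) = 7 - ((((-78 + g)*(26 + 56))*h)*g - 38) = 7 - ((((-78 + g)*82)*h)*g - 38) = 7 - (((-6396 + 82*g)*h)*g - 38) = 7 - ((h*(-6396 + 82*g))*g - 38) = 7 - (g*h*(-6396 + 82*g) - 38) = 7 - (-38 + g*h*(-6396 + 82*g)) = 7 + (38 - g*h*(-6396 + 82*g)) = 45 - g*h*(-6396 + 82*g))
√(m(174, -86) - 32062) = √((45 - 82*174*(-86)² + 6396*(-86)*174) - 32062) = √((45 - 82*174*7396 - 95709744) - 32062) = √((45 - 105526128 - 95709744) - 32062) = √(-201235827 - 32062) = √(-201267889) = I*√201267889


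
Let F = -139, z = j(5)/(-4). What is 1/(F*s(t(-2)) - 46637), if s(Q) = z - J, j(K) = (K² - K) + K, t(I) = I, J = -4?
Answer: -4/185297 ≈ -2.1587e-5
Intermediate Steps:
j(K) = K²
z = -25/4 (z = 5²/(-4) = 25*(-¼) = -25/4 ≈ -6.2500)
s(Q) = -9/4 (s(Q) = -25/4 - 1*(-4) = -25/4 + 4 = -9/4)
1/(F*s(t(-2)) - 46637) = 1/(-139*(-9/4) - 46637) = 1/(1251/4 - 46637) = 1/(-185297/4) = -4/185297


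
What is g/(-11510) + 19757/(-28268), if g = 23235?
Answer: -88421005/32536468 ≈ -2.7176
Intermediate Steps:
g/(-11510) + 19757/(-28268) = 23235/(-11510) + 19757/(-28268) = 23235*(-1/11510) + 19757*(-1/28268) = -4647/2302 - 19757/28268 = -88421005/32536468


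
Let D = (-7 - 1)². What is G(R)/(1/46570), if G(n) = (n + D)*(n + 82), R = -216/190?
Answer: 427297483856/1805 ≈ 2.3673e+8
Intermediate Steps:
D = 64 (D = (-8)² = 64)
R = -108/95 (R = -216*1/190 = -108/95 ≈ -1.1368)
G(n) = (64 + n)*(82 + n) (G(n) = (n + 64)*(n + 82) = (64 + n)*(82 + n))
G(R)/(1/46570) = (5248 + (-108/95)² + 146*(-108/95))/(1/46570) = (5248 + 11664/9025 - 15768/95)/(1/46570) = (45876904/9025)*46570 = 427297483856/1805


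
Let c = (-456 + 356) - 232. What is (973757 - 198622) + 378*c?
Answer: 649639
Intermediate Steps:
c = -332 (c = -100 - 232 = -332)
(973757 - 198622) + 378*c = (973757 - 198622) + 378*(-332) = 775135 - 125496 = 649639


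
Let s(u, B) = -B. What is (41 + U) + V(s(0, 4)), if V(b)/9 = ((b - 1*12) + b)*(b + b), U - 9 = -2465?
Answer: -975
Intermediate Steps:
U = -2456 (U = 9 - 2465 = -2456)
V(b) = 18*b*(-12 + 2*b) (V(b) = 9*(((b - 1*12) + b)*(b + b)) = 9*(((b - 12) + b)*(2*b)) = 9*(((-12 + b) + b)*(2*b)) = 9*((-12 + 2*b)*(2*b)) = 9*(2*b*(-12 + 2*b)) = 18*b*(-12 + 2*b))
(41 + U) + V(s(0, 4)) = (41 - 2456) + 36*(-1*4)*(-6 - 1*4) = -2415 + 36*(-4)*(-6 - 4) = -2415 + 36*(-4)*(-10) = -2415 + 1440 = -975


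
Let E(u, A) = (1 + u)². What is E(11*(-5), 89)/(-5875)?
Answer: -2916/5875 ≈ -0.49634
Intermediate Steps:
E(11*(-5), 89)/(-5875) = (1 + 11*(-5))²/(-5875) = (1 - 55)²*(-1/5875) = (-54)²*(-1/5875) = 2916*(-1/5875) = -2916/5875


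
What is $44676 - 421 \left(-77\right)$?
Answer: $77093$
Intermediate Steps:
$44676 - 421 \left(-77\right) = 44676 - -32417 = 44676 + 32417 = 77093$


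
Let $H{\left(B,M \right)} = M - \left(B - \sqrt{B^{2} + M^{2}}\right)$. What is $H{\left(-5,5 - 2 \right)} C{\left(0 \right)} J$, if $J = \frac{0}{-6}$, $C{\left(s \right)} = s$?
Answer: $0$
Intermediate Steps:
$J = 0$ ($J = 0 \left(- \frac{1}{6}\right) = 0$)
$H{\left(B,M \right)} = M + \sqrt{B^{2} + M^{2}} - B$
$H{\left(-5,5 - 2 \right)} C{\left(0 \right)} J = \left(\left(5 - 2\right) + \sqrt{\left(-5\right)^{2} + \left(5 - 2\right)^{2}} - -5\right) 0 \cdot 0 = \left(\left(5 - 2\right) + \sqrt{25 + \left(5 - 2\right)^{2}} + 5\right) 0 \cdot 0 = \left(3 + \sqrt{25 + 3^{2}} + 5\right) 0 \cdot 0 = \left(3 + \sqrt{25 + 9} + 5\right) 0 \cdot 0 = \left(3 + \sqrt{34} + 5\right) 0 \cdot 0 = \left(8 + \sqrt{34}\right) 0 \cdot 0 = 0 \cdot 0 = 0$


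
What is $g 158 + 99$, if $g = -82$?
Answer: $-12857$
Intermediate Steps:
$g 158 + 99 = \left(-82\right) 158 + 99 = -12956 + 99 = -12857$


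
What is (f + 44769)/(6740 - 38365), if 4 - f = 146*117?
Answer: -27691/31625 ≈ -0.87560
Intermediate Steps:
f = -17078 (f = 4 - 146*117 = 4 - 1*17082 = 4 - 17082 = -17078)
(f + 44769)/(6740 - 38365) = (-17078 + 44769)/(6740 - 38365) = 27691/(-31625) = 27691*(-1/31625) = -27691/31625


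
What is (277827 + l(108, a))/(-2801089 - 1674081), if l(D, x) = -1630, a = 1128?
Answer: -276197/4475170 ≈ -0.061718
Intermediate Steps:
(277827 + l(108, a))/(-2801089 - 1674081) = (277827 - 1630)/(-2801089 - 1674081) = 276197/(-4475170) = 276197*(-1/4475170) = -276197/4475170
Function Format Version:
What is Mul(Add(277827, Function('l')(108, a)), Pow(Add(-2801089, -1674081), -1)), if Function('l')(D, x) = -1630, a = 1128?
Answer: Rational(-276197, 4475170) ≈ -0.061718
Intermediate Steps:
Mul(Add(277827, Function('l')(108, a)), Pow(Add(-2801089, -1674081), -1)) = Mul(Add(277827, -1630), Pow(Add(-2801089, -1674081), -1)) = Mul(276197, Pow(-4475170, -1)) = Mul(276197, Rational(-1, 4475170)) = Rational(-276197, 4475170)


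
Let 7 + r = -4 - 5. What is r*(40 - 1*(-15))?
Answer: -880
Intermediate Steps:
r = -16 (r = -7 + (-4 - 5) = -7 - 9 = -16)
r*(40 - 1*(-15)) = -16*(40 - 1*(-15)) = -16*(40 + 15) = -16*55 = -880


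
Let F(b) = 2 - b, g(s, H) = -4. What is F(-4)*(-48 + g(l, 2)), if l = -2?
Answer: -312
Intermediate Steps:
F(-4)*(-48 + g(l, 2)) = (2 - 1*(-4))*(-48 - 4) = (2 + 4)*(-52) = 6*(-52) = -312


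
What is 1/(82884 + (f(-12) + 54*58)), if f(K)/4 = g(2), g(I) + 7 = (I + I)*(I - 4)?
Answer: 1/85956 ≈ 1.1634e-5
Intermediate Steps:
g(I) = -7 + 2*I*(-4 + I) (g(I) = -7 + (I + I)*(I - 4) = -7 + (2*I)*(-4 + I) = -7 + 2*I*(-4 + I))
f(K) = -60 (f(K) = 4*(-7 - 8*2 + 2*2²) = 4*(-7 - 16 + 2*4) = 4*(-7 - 16 + 8) = 4*(-15) = -60)
1/(82884 + (f(-12) + 54*58)) = 1/(82884 + (-60 + 54*58)) = 1/(82884 + (-60 + 3132)) = 1/(82884 + 3072) = 1/85956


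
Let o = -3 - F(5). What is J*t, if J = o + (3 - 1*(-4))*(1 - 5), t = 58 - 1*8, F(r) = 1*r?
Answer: -1800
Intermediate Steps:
F(r) = r
o = -8 (o = -3 - 1*5 = -3 - 5 = -8)
t = 50 (t = 58 - 8 = 50)
J = -36 (J = -8 + (3 - 1*(-4))*(1 - 5) = -8 + (3 + 4)*(-4) = -8 + 7*(-4) = -8 - 28 = -36)
J*t = -36*50 = -1800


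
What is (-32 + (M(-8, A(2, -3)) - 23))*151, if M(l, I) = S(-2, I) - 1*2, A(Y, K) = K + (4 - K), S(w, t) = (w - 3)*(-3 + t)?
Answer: -9362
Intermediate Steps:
S(w, t) = (-3 + t)*(-3 + w) (S(w, t) = (-3 + w)*(-3 + t) = (-3 + t)*(-3 + w))
A(Y, K) = 4
M(l, I) = 13 - 5*I (M(l, I) = (9 - 3*I - 3*(-2) + I*(-2)) - 1*2 = (9 - 3*I + 6 - 2*I) - 2 = (15 - 5*I) - 2 = 13 - 5*I)
(-32 + (M(-8, A(2, -3)) - 23))*151 = (-32 + ((13 - 5*4) - 23))*151 = (-32 + ((13 - 20) - 23))*151 = (-32 + (-7 - 23))*151 = (-32 - 30)*151 = -62*151 = -9362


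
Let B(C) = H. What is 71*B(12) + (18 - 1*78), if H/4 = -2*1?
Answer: -628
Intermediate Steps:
H = -8 (H = 4*(-2*1) = 4*(-2) = -8)
B(C) = -8
71*B(12) + (18 - 1*78) = 71*(-8) + (18 - 1*78) = -568 + (18 - 78) = -568 - 60 = -628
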